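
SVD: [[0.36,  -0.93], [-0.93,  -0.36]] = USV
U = [[-0.36, 0.93], [0.93, 0.36]]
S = [1.0, 1.0]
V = [[-1.0,-0.0], [-0.00,-1.00]]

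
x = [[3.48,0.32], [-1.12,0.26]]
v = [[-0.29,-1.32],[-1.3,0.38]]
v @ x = [[0.47, -0.44], [-4.95, -0.32]]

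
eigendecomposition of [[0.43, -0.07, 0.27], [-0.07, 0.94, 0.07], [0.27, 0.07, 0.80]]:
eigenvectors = [[-0.87, -0.44, 0.2], [-0.14, 0.63, 0.76], [0.47, -0.64, 0.61]]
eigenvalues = [0.27, 0.92, 0.98]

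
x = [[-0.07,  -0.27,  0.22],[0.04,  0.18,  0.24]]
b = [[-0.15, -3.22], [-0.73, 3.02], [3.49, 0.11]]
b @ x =[[-0.12, -0.54, -0.81], [0.17, 0.74, 0.56], [-0.24, -0.92, 0.79]]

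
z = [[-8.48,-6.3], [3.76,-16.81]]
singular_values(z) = [17.96, 9.25]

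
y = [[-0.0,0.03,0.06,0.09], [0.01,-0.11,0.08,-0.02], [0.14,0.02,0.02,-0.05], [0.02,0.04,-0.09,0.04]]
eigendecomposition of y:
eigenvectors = [[(0.1-0.31j), (0.1+0.31j), -0.30+0.00j, (-0.32+0j)], [-0.27-0.11j, -0.27+0.11j, -0.73+0.00j, (0.92+0j)], [(-0.5-0.38j), -0.50+0.38j, (0.46+0j), (0.19+0j)], [0.65+0.00j, (0.65-0j), 0.41+0.00j, -0.10+0.00j]]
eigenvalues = [(0.1+0.04j), (0.1-0.04j), (-0.15+0j), (-0.09+0j)]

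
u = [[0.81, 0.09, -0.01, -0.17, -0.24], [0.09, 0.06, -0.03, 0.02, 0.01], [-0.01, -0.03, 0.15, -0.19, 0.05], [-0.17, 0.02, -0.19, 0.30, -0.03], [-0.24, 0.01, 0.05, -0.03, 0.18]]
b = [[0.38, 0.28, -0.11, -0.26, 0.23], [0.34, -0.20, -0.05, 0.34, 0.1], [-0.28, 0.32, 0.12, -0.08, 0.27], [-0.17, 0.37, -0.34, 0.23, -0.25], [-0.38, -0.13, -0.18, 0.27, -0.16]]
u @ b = [[0.46,0.17,0.01,-0.28,0.27],  [0.06,0.01,-0.03,0.01,0.01],  [-0.04,-0.03,0.08,-0.05,0.07],  [-0.04,0.00,-0.10,0.13,-0.16],  [-0.17,-0.09,0.01,0.1,-0.06]]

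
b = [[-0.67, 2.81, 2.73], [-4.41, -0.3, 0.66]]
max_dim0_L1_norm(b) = 5.08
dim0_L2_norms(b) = [4.46, 2.83, 2.81]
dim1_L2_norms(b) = [3.97, 4.47]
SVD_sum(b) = [[-2.12,0.61,1.01], [-3.54,1.02,1.69]] + [[1.45, 2.20, 1.72], [-0.87, -1.32, -1.03]]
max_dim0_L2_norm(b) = 4.46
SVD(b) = [[0.51, 0.86], [0.86, -0.51]] @ diag([4.724556006099131, 3.667447415469323]) @ [[-0.87, 0.25, 0.42], [0.46, 0.70, 0.55]]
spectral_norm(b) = 4.72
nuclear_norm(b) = 8.39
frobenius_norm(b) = 5.98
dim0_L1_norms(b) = [5.08, 3.11, 3.39]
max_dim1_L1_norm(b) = 6.21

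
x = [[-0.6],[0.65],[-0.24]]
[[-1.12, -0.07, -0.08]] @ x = [[0.65]]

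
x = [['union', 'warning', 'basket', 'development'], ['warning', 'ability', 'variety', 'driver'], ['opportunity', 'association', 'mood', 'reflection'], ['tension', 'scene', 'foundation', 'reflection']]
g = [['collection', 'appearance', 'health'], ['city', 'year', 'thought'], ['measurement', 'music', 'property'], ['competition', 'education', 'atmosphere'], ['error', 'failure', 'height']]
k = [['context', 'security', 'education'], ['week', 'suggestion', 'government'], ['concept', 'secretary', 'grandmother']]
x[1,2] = 'variety'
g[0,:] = ['collection', 'appearance', 'health']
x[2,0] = 'opportunity'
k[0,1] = 'security'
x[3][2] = 'foundation'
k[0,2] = 'education'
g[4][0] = 'error'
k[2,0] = 'concept'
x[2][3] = 'reflection'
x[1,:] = ['warning', 'ability', 'variety', 'driver']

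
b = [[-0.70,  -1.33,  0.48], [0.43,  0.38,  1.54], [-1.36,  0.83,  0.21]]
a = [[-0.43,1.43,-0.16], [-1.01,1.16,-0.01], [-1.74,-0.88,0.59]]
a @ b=[[1.13, 0.98, 1.96], [1.22, 1.78, 1.30], [0.04, 2.47, -2.07]]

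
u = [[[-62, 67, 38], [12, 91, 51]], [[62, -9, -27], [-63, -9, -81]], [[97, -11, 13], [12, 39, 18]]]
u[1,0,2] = -27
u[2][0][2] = 13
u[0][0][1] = 67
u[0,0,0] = -62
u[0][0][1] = 67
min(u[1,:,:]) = -81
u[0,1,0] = 12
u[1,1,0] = -63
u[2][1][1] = 39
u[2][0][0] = 97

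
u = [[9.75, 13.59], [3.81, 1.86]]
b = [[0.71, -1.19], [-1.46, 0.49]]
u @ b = [[-12.92, -4.94],[-0.01, -3.62]]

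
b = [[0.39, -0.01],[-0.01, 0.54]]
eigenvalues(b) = [0.39, 0.54]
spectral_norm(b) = 0.54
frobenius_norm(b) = 0.67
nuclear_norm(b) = 0.93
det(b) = 0.21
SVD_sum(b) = [[0.0,-0.04], [-0.04,0.54]] + [[0.39, 0.03], [0.03, 0.00]]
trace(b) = 0.93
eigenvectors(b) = [[-1.0, 0.07], [-0.07, -1.00]]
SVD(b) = [[-0.07,  1.0], [1.00,  0.07]] @ diag([0.5406637297521079, 0.38933627024789225]) @ [[-0.07, 1.00], [1.0, 0.07]]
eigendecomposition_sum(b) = [[0.39, 0.03],[0.03, 0.0]] + [[0.0, -0.04], [-0.04, 0.54]]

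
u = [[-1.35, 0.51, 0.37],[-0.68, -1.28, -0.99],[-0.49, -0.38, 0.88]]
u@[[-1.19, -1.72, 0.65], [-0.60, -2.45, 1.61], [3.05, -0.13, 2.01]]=[[2.43, 1.02, 0.69],  [-1.44, 4.43, -4.49],  [3.50, 1.66, 0.84]]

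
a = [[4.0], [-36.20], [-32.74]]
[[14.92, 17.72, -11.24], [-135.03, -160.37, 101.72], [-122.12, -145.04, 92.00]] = a @[[3.73,4.43,-2.81]]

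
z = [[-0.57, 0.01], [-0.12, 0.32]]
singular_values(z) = [0.59, 0.31]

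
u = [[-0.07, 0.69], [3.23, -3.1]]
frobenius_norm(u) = 4.53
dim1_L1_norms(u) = [0.76, 6.33]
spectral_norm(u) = 4.51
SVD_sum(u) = [[-0.38, 0.37],[3.19, -3.14]] + [[0.31, 0.32], [0.04, 0.04]]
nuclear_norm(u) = 4.95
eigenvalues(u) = [0.54, -3.71]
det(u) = -2.01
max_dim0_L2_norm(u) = 3.23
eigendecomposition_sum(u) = [[0.46, 0.09], [0.41, 0.08]] + [[-0.53, 0.6], [2.82, -3.18]]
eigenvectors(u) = [[0.75, -0.19],  [0.66, 0.98]]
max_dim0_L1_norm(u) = 3.79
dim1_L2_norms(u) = [0.69, 4.48]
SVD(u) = [[-0.12,0.99], [0.99,0.12]] @ diag([4.50830196676775, 0.4462212191705277]) @ [[0.71, -0.7],[0.7, 0.71]]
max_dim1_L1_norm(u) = 6.33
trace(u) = -3.17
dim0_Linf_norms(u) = [3.23, 3.1]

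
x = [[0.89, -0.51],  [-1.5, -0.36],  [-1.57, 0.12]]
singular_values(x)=[2.35, 0.63]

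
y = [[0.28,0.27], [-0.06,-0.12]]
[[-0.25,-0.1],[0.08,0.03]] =y@[[-0.47, -0.23], [-0.45, -0.14]]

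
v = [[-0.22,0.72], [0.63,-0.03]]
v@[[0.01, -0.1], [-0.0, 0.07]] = [[-0.00, 0.07], [0.01, -0.07]]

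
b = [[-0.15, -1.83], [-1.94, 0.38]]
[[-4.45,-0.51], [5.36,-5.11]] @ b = [[1.66,7.95],[9.11,-11.75]]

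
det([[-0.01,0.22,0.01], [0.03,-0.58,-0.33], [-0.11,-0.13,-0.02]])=0.008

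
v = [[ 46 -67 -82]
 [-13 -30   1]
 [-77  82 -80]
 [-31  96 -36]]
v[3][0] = -31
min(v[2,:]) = -80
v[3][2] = -36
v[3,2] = -36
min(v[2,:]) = -80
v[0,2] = -82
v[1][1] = -30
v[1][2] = 1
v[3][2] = -36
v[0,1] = -67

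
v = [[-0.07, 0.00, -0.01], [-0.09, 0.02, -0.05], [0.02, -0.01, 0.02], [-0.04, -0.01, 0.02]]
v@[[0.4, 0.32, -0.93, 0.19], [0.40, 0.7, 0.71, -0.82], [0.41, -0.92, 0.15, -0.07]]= [[-0.03, -0.01, 0.06, -0.01],  [-0.05, 0.03, 0.09, -0.03],  [0.01, -0.02, -0.02, 0.01],  [-0.01, -0.04, 0.03, -0.0]]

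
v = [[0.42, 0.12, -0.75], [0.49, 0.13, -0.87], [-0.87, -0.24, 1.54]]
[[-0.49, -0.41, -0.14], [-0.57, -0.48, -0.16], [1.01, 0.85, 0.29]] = v@[[-0.75, 0.19, -0.51], [0.19, -0.31, -0.11], [0.26, 0.61, -0.12]]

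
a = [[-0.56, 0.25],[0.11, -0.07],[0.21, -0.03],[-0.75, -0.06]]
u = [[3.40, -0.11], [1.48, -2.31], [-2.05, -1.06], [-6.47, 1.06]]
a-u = [[-3.96, 0.36], [-1.37, 2.24], [2.26, 1.03], [5.72, -1.12]]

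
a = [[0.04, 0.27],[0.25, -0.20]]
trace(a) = -0.16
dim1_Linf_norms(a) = [0.27, 0.25]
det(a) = -0.08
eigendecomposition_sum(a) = [[0.15, 0.1], [0.09, 0.06]] + [[-0.11, 0.17],[0.16, -0.26]]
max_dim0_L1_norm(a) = 0.47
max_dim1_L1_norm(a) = 0.45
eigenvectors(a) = [[0.85, -0.55], [0.52, 0.83]]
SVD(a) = [[-0.59, 0.81], [0.81, 0.59]] @ diag([0.3669789987485126, 0.20573384378254153]) @ [[0.49, -0.87], [0.87, 0.49]]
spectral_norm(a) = 0.37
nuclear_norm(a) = 0.57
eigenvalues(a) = [0.21, -0.37]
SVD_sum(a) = [[-0.11, 0.19], [0.14, -0.26]] + [[0.15, 0.08], [0.11, 0.06]]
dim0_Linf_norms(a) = [0.25, 0.27]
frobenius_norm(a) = 0.42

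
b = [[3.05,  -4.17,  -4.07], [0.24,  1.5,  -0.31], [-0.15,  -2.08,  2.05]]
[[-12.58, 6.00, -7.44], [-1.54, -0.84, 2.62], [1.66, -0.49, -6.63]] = b @ [[-4.28, -0.31, -2.18], [-0.30, -0.71, 1.76], [0.19, -0.98, -1.61]]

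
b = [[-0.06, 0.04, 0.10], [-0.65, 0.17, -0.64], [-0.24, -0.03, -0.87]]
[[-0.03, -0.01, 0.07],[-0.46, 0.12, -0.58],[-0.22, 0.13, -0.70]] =b @[[0.64, 0.03, 0.07], [0.03, 0.19, -0.16], [0.07, -0.16, 0.79]]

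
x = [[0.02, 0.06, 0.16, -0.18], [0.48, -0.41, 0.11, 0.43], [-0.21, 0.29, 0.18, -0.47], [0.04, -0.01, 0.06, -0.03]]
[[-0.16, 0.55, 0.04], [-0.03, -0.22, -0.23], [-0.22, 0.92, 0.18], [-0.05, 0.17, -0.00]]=x @ [[0.14, -0.35, -0.42], [-0.26, 0.15, 0.1], [-1.13, 2.71, 0.26], [-0.18, -0.66, -0.03]]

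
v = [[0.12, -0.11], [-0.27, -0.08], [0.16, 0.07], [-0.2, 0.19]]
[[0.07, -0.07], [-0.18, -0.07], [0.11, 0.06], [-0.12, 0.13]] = v @ [[0.64,  0.04], [0.04,  0.72]]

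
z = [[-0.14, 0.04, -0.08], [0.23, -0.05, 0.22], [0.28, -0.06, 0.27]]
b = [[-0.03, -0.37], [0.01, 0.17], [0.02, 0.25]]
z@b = [[0.00, 0.04], [-0.0, -0.04], [-0.0, -0.05]]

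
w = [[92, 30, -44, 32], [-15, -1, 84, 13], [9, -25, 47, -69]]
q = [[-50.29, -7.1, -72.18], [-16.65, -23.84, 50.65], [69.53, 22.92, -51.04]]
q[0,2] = -72.18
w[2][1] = -25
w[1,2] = 84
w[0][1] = 30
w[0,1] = 30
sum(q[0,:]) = -129.57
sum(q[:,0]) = 2.5900000000000034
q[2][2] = -51.04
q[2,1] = 22.92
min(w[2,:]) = -69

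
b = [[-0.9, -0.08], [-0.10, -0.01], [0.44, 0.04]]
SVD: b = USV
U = [[-0.89, 0.33], [-0.1, -0.80], [0.44, 0.50]]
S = [1.01, 0.0]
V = [[1.0, 0.09], [-0.09, 1.00]]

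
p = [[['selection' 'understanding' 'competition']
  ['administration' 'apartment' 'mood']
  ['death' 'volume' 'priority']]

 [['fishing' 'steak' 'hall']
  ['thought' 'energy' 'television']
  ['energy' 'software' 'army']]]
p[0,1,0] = 'administration'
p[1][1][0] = 'thought'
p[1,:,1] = ['steak', 'energy', 'software']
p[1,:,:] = [['fishing', 'steak', 'hall'], ['thought', 'energy', 'television'], ['energy', 'software', 'army']]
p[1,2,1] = 'software'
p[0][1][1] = 'apartment'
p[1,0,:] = ['fishing', 'steak', 'hall']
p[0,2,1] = 'volume'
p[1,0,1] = 'steak'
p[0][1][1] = 'apartment'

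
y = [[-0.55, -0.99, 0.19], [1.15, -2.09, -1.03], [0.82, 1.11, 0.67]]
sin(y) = [[-1.21, -0.24, 0.57], [0.08, -2.12, -0.66], [1.42, 0.53, 0.28]]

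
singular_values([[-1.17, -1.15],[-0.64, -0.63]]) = [1.87, 0.0]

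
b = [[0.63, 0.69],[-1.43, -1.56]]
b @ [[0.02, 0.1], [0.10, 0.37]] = [[0.08, 0.32], [-0.18, -0.72]]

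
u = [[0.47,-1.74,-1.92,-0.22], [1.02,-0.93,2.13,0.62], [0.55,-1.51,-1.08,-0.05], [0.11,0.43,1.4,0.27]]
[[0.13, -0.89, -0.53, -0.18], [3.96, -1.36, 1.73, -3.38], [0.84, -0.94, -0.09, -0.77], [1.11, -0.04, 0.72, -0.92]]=u@ [[0.75, -0.6, -0.36, -1.19], [-1.01, 0.31, -0.55, 0.47], [1.01, 0.2, 0.65, -0.5], [0.17, -1.43, 0.32, -1.07]]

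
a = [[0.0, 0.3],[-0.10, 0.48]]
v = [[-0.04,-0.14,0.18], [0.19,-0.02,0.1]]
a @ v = [[0.06, -0.01, 0.03], [0.1, 0.0, 0.03]]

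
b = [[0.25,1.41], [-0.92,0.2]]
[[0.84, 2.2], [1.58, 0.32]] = b @ [[-1.53, -0.01], [0.87, 1.56]]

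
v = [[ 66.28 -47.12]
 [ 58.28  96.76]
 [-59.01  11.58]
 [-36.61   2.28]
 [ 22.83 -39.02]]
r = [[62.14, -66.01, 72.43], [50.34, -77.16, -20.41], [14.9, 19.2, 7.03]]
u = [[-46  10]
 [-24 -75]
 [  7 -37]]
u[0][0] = -46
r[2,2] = 7.03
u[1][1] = -75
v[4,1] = -39.02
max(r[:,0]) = 62.14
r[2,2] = 7.03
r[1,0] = 50.34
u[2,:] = [7, -37]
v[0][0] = 66.28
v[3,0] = -36.61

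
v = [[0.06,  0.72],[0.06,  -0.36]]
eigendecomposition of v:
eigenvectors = [[0.99,  -0.82], [0.12,  0.57]]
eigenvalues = [0.15, -0.45]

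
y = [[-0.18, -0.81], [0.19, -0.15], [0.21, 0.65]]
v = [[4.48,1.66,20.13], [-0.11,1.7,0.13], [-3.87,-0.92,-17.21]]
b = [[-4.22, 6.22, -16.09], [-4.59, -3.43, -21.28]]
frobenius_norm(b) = 28.30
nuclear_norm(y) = 1.30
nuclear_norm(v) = 28.94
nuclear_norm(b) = 34.46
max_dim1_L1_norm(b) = 29.3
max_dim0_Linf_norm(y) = 0.81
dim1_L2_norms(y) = [0.83, 0.24, 0.68]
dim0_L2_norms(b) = [6.24, 7.1, 26.68]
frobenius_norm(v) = 27.26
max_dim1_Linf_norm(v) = 20.13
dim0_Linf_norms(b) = [4.59, 6.22, 21.28]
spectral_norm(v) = 27.20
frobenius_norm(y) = 1.10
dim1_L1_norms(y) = [0.99, 0.34, 0.86]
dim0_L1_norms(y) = [0.58, 1.61]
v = y @ b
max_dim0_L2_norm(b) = 26.68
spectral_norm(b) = 27.41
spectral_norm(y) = 1.08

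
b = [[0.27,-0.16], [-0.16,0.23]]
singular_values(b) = [0.41, 0.09]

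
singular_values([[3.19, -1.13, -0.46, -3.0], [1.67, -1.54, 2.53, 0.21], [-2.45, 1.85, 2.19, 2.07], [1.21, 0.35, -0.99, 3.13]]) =[6.22, 3.44, 3.41, 1.02]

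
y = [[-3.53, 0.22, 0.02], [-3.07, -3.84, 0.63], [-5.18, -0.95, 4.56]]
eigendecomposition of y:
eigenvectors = [[0.00+0.00j, -0.04-0.27j, -0.04+0.27j], [0.07+0.00j, (0.94+0j), (0.94-0j)], [(1+0j), 0.10-0.16j, (0.1+0.16j)]]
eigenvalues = [(4.47+0j), (-3.64+0.76j), (-3.64-0.76j)]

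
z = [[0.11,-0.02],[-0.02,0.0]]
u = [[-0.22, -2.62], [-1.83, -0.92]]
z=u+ [[0.33,2.6], [1.81,0.92]]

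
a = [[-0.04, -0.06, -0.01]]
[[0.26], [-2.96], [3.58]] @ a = [[-0.01, -0.02, -0.00],  [0.12, 0.18, 0.03],  [-0.14, -0.21, -0.04]]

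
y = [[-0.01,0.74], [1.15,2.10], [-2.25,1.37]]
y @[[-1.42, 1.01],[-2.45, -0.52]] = [[-1.80,-0.39], [-6.78,0.07], [-0.16,-2.98]]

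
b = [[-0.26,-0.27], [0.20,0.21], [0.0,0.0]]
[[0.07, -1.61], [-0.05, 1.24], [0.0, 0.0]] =b @ [[-1.75, 2.79], [1.44, 3.27]]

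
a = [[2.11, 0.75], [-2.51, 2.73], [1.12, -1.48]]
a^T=[[2.11, -2.51, 1.12],  [0.75, 2.73, -1.48]]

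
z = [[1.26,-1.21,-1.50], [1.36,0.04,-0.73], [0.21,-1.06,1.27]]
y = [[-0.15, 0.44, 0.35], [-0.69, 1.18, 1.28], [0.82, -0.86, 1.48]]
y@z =[[0.48, -0.17, 0.35], [1.0, -0.47, 1.80], [0.17, -2.60, 1.28]]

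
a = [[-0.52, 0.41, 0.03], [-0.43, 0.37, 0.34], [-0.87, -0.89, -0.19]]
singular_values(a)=[1.26, 0.91, 0.22]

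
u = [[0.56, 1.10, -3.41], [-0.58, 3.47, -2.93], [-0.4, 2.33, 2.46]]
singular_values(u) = [5.61, 3.74, 0.54]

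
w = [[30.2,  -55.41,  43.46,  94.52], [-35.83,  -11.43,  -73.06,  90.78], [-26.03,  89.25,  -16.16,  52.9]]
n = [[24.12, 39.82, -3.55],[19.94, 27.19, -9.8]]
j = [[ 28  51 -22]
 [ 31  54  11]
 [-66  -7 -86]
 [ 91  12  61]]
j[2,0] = -66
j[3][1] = 12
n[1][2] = -9.8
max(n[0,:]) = 39.82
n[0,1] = 39.82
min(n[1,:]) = -9.8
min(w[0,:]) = -55.41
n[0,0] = 24.12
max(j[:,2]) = 61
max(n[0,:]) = 39.82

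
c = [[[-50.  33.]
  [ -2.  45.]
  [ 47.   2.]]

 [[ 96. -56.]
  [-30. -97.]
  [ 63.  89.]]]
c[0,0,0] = -50.0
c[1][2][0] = 63.0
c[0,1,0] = -2.0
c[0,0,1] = 33.0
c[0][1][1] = 45.0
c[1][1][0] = -30.0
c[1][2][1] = 89.0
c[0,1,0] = -2.0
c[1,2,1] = 89.0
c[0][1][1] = 45.0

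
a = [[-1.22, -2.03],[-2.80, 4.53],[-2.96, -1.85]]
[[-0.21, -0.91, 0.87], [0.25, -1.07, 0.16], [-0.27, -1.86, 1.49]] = a@[[0.04, 0.56, -0.38],[0.08, 0.11, -0.20]]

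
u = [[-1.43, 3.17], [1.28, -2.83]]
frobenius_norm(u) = 4.66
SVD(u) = [[-0.75, 0.67],  [0.67, 0.75]] @ diag([4.662734684059971, 0.0022947906593482883]) @ [[0.41,  -0.91], [0.91,  0.41]]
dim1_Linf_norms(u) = [3.17, 2.83]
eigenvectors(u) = [[0.91, -0.75], [0.41, 0.67]]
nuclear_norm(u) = 4.67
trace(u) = -4.26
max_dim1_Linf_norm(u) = 3.17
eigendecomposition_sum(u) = [[0.0, 0.0], [0.0, 0.0]] + [[-1.43, 3.17], [1.28, -2.83]]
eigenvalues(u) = [0.0, -4.26]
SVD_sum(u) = [[-1.43, 3.17], [1.28, -2.83]] + [[0.00, 0.0],[0.0, 0.0]]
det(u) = -0.01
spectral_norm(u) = 4.66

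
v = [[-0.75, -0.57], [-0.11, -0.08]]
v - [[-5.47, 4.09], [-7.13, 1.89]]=[[4.72, -4.66], [7.02, -1.97]]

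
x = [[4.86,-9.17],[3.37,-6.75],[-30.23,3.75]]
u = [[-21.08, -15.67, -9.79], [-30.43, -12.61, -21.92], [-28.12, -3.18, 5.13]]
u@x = [[140.7, 262.36], [472.26, 281.96], [-302.46, 298.56]]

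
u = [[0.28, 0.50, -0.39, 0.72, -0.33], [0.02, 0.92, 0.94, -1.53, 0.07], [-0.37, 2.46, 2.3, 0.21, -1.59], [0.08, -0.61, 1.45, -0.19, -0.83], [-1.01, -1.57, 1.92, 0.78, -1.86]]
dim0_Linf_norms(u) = [1.01, 2.46, 2.3, 1.53, 1.86]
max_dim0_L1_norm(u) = 7.0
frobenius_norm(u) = 5.80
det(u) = 3.25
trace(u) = 1.45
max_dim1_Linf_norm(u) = 2.46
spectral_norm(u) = 4.40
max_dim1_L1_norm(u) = 7.14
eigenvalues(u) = [(2.43+0j), (0.81+0.4j), (0.81-0.4j), (-1.13+0j), (-1.46+0j)]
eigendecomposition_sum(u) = [[(0.02+0j), -0.28+0.00j, -0.13-0.00j, 0.16+0.00j, (0.01+0j)], [(-0.1+0j), (1.3-0j), 0.60+0.00j, -0.75+0.00j, -0.05-0.00j], [-0.34+0.00j, 4.57-0.00j, 2.10+0.00j, -2.64+0.00j, (-0.17-0j)], [-0.12+0.00j, 1.61-0.00j, 0.74+0.00j, -0.93+0.00j, (-0.06-0j)], [-0.14+0.00j, (1.93-0j), 0.89+0.00j, (-1.12+0j), -0.07-0.00j]] + [[0.26+0.27j,(0.29-0.32j),(-0.04+0.01j),-0.06+0.54j,(-0.02-0.21j)],[0.00+0.05j,0.06-0.01j,-0.00-0.00j,(-0.06+0.05j),(0.02-0.02j)],[(0.23-0.81j),-0.93-0.22j,(0.06+0.07j),(1.11-0.48j),(-0.39+0.26j)],[0.16-0.53j,-0.61-0.15j,0.04+0.05j,0.73-0.30j,(-0.26+0.17j)],[(-0.02-0.86j),(-0.98+0.07j),0.08+0.05j,(0.95-0.81j),-0.31+0.38j]] + [[0.26-0.27j, (0.29+0.32j), -0.04-0.01j, (-0.06-0.54j), (-0.02+0.21j)], [-0.05j, 0.06+0.01j, (-0+0j), (-0.06-0.05j), 0.02+0.02j], [(0.23+0.81j), (-0.93+0.22j), 0.06-0.07j, 1.11+0.48j, -0.39-0.26j], [0.16+0.53j, -0.61+0.15j, 0.04-0.05j, (0.73+0.3j), -0.26-0.17j], [-0.02+0.86j, (-0.98-0.07j), (0.08-0.05j), 0.95+0.81j, -0.31-0.38j]] + [[-0.10-0.00j, -0.01-0.00j, (-0.01-0j), (0.16+0j), -0.12-0.00j],[-0.27-0.00j, (-0.02-0j), (-0.03-0j), (0.45+0j), -0.34-0.00j],[-0.65-0.00j, -0.06-0.00j, -0.06-0.00j, (1.08+0j), -0.80-0.00j],[-0.86-0.00j, (-0.08-0j), -0.08-0.00j, (1.42+0j), (-1.06-0j)],[-1.92-0.00j, -0.17-0.00j, (-0.19-0j), 3.18+0.00j, -2.37-0.00j]] + [[(-0.17-0j), 0.22-0.00j, (-0.17-0j), (0.51+0j), -0.19-0.00j], [(0.38+0j), (-0.48+0j), (0.38+0j), (-1.12-0j), 0.42+0.00j], [0.15+0.00j, -0.19+0.00j, (0.15+0j), (-0.44-0j), (0.17+0j)], [(0.73+0j), (-0.92+0j), (0.72+0j), (-2.15-0j), (0.81+0j)], [1.08+0.00j, (-1.36+0j), (1.07+0j), (-3.18-0j), 1.19+0.00j]]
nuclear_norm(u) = 10.29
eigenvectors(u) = [[(-0.05+0j), 0.20-0.19j, 0.20+0.19j, (-0.04+0j), -0.13+0.00j], [0.24+0.00j, 0.04-0.00j, (0.04+0j), (-0.12+0j), 0.28+0.00j], [0.85+0.00j, (-0.58-0.18j), -0.58+0.18j, (-0.29+0j), 0.11+0.00j], [0.30+0.00j, -0.38-0.12j, (-0.38+0.12j), -0.39+0.00j, (0.53+0j)], [(0.36+0j), (-0.63+0j), -0.63-0.00j, (-0.87+0j), (0.78+0j)]]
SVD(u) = [[-0.01,  -0.07,  -0.52,  -0.44,  0.73], [0.18,  -0.4,  0.71,  0.10,  0.54], [0.74,  -0.53,  -0.32,  0.09,  -0.23], [0.33,  0.22,  0.33,  -0.82,  -0.23], [0.55,  0.71,  -0.0,  0.33,  0.28]] @ diag([4.4011970429874, 3.227687257932853, 1.8756499832786528, 0.5728396509240269, 0.21305264216361294]) @ [[-0.18, 0.21, 0.78, 0.06, -0.56], [-0.17, -0.92, 0.04, 0.3, -0.21], [0.01, -0.32, 0.33, -0.85, 0.25], [-0.97, 0.11, -0.15, -0.07, 0.14], [0.01, 0.01, -0.51, -0.42, -0.75]]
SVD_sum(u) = [[0.0, -0.00, -0.02, -0.00, 0.01], [-0.15, 0.17, 0.62, 0.04, -0.45], [-0.60, 0.69, 2.55, 0.18, -1.84], [-0.26, 0.30, 1.12, 0.08, -0.81], [-0.45, 0.51, 1.89, 0.14, -1.36]] + [[0.04, 0.22, -0.01, -0.07, 0.05], [0.21, 1.17, -0.05, -0.38, 0.26], [0.28, 1.57, -0.07, -0.51, 0.35], [-0.12, -0.66, 0.03, 0.21, -0.15], [-0.38, -2.11, 0.09, 0.68, -0.48]] + [[-0.01,  0.31,  -0.32,  0.84,  -0.24], [0.01,  -0.43,  0.44,  -1.15,  0.33], [-0.01,  0.19,  -0.2,  0.52,  -0.15], [0.01,  -0.2,  0.21,  -0.54,  0.15], [-0.00,  0.0,  -0.0,  0.0,  -0.00]] + [[0.24, -0.03, 0.04, 0.02, -0.03], [-0.06, 0.01, -0.01, -0.00, 0.01], [-0.05, 0.01, -0.01, -0.00, 0.01], [0.46, -0.05, 0.07, 0.03, -0.07], [-0.19, 0.02, -0.03, -0.01, 0.03]] + [[0.0, 0.00, -0.08, -0.06, -0.12],[0.0, 0.00, -0.06, -0.05, -0.09],[-0.0, -0.00, 0.03, 0.02, 0.04],[-0.0, -0.00, 0.03, 0.02, 0.04],[0.0, 0.00, -0.03, -0.02, -0.04]]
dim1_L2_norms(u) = [1.05, 2.02, 3.75, 1.79, 3.35]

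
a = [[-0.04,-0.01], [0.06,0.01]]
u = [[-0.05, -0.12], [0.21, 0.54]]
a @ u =[[-0.00, -0.0],[-0.00, -0.0]]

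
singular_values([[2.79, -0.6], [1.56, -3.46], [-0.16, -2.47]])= [4.71, 2.55]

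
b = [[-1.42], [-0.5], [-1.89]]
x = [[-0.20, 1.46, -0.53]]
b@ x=[[0.28, -2.07, 0.75], [0.10, -0.73, 0.26], [0.38, -2.76, 1.00]]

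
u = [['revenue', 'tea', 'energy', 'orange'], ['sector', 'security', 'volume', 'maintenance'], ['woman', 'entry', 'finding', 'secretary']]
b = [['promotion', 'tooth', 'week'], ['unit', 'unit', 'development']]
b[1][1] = 'unit'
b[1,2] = 'development'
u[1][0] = 'sector'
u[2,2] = 'finding'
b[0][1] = 'tooth'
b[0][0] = 'promotion'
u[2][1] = 'entry'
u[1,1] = 'security'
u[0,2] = 'energy'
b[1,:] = ['unit', 'unit', 'development']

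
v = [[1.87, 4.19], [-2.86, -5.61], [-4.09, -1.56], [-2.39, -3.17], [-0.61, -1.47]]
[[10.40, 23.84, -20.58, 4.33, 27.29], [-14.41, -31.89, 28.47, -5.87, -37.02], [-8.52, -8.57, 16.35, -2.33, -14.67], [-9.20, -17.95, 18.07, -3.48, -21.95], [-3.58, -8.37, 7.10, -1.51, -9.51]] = v @[[1.37, -0.09, -2.56, 0.21, 1.33], [1.87, 5.73, -3.77, 0.94, 5.92]]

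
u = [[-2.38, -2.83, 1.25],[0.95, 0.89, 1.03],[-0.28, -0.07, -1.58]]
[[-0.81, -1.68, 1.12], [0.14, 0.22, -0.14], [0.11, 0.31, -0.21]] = u @ [[0.12, 0.14, -0.10], [0.14, 0.37, -0.24], [-0.1, -0.24, 0.16]]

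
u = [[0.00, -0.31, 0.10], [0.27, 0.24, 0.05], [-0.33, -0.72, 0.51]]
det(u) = 0.036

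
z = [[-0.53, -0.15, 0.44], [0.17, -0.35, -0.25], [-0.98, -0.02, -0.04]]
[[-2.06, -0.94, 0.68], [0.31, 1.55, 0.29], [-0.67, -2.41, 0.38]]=z@[[0.78, 2.53, -0.38], [1.74, -3.09, -1.44], [-3.14, -0.15, 0.60]]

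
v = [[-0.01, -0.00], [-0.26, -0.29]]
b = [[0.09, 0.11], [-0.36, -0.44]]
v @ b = [[-0.00, -0.00],[0.08, 0.10]]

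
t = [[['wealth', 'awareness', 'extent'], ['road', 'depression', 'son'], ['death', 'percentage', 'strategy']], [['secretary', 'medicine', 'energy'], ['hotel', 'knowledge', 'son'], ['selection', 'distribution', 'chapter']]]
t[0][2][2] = 'strategy'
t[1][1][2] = 'son'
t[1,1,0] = 'hotel'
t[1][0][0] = 'secretary'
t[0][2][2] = 'strategy'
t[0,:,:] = [['wealth', 'awareness', 'extent'], ['road', 'depression', 'son'], ['death', 'percentage', 'strategy']]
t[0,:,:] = [['wealth', 'awareness', 'extent'], ['road', 'depression', 'son'], ['death', 'percentage', 'strategy']]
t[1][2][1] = 'distribution'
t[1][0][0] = 'secretary'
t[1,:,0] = ['secretary', 'hotel', 'selection']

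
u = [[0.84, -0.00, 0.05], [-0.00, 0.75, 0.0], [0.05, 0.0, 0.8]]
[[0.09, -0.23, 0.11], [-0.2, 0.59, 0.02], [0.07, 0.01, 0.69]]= u @[[0.10, -0.27, 0.08], [-0.27, 0.79, 0.03], [0.08, 0.03, 0.86]]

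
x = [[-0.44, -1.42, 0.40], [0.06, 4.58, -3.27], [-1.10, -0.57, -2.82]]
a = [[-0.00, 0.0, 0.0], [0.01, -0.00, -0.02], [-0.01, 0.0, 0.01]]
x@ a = [[-0.02, 0.0, 0.03], [0.08, 0.0, -0.12], [0.02, 0.0, -0.02]]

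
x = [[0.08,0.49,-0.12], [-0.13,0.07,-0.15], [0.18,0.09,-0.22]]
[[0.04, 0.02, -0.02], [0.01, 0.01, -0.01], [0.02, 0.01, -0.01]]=x@[[-0.0, -0.02, 0.01], [0.06, 0.04, -0.03], [-0.07, -0.03, 0.04]]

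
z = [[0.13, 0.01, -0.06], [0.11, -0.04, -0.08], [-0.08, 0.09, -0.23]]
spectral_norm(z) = 0.26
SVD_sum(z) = [[-0.01, 0.01, -0.04], [-0.01, 0.01, -0.04], [-0.04, 0.08, -0.24]] + [[0.13, -0.03, -0.03], [0.12, -0.03, -0.03], [-0.04, 0.01, 0.01]] + [[0.01, 0.03, 0.01], [-0.01, -0.03, -0.01], [0.00, 0.00, 0.00]]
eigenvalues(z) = [0.14, -0.07, -0.21]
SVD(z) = [[0.15, 0.70, -0.7], [0.18, 0.68, 0.71], [0.97, -0.23, -0.02]] @ diag([0.26302062224293965, 0.1931220564881623, 0.040299175831770485]) @ [[-0.15, 0.31, -0.94], [0.95, -0.21, -0.22], [-0.27, -0.93, -0.27]]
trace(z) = -0.14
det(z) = 0.00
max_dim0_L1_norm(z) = 0.37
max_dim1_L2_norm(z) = 0.26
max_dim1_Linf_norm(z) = 0.23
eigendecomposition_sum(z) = [[0.14, -0.00, -0.02],  [0.09, -0.00, -0.01],  [-0.01, 0.00, 0.00]] + [[0.01, -0.01, 0.00], [0.06, -0.09, 0.02], [0.03, -0.04, 0.01]] + [[-0.02, 0.02, -0.04],[-0.04, 0.05, -0.09],[-0.1, 0.13, -0.24]]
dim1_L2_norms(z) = [0.14, 0.14, 0.26]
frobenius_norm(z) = 0.33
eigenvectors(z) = [[-0.84, 0.09, 0.15],[-0.54, 0.89, 0.34],[0.05, 0.45, 0.93]]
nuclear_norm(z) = 0.50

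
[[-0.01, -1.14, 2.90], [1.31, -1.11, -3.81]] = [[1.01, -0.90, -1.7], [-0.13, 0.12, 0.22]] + [[-1.02, -0.24, 4.6], [1.44, -1.23, -4.03]]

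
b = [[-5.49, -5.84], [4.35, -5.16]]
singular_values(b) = [8.13, 6.61]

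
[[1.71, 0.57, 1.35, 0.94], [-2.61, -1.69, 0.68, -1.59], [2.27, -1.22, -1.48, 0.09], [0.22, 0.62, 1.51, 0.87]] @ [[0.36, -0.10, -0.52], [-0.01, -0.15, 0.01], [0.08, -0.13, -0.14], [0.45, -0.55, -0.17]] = [[1.14, -0.95, -1.23], [-1.58, 1.30, 1.52], [0.75, 0.10, -1.0], [0.59, -0.79, -0.47]]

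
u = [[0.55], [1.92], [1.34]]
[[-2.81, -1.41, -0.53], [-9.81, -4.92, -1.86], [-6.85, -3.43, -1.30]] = u @ [[-5.11, -2.56, -0.97]]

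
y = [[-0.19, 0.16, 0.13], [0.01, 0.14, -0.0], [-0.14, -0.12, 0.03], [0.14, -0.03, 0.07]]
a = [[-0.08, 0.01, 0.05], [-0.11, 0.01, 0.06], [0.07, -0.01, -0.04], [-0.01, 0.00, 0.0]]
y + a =[[-0.27, 0.17, 0.18], [-0.10, 0.15, 0.06], [-0.07, -0.13, -0.01], [0.13, -0.03, 0.07]]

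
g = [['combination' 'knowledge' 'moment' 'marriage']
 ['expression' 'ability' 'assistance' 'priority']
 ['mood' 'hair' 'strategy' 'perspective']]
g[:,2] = ['moment', 'assistance', 'strategy']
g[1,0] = 'expression'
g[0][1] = 'knowledge'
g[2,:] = ['mood', 'hair', 'strategy', 'perspective']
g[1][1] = 'ability'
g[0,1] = 'knowledge'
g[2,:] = ['mood', 'hair', 'strategy', 'perspective']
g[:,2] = ['moment', 'assistance', 'strategy']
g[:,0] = ['combination', 'expression', 'mood']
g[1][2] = 'assistance'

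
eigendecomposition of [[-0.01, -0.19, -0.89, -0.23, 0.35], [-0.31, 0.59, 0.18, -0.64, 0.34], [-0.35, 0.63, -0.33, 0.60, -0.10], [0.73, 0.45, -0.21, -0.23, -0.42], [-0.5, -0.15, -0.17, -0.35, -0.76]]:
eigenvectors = [[-0.48+0.00j,(-0.12-0.47j),(-0.12+0.47j),(0.04-0.38j),0.04+0.38j], [(0.75+0j),-0.05-0.45j,(-0.05+0.45j),(-0.04+0.09j),-0.04-0.09j], [(0.43+0j),(-0.23+0.27j),-0.23-0.27j,(0.11-0.52j),0.11+0.52j], [(-0.1+0j),(-0.58+0j),-0.58-0.00j,0.28+0.28j,0.28-0.28j], [(0.05+0j),(0.3-0.05j),0.30+0.05j,0.64+0.00j,(0.64-0j)]]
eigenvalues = [(1+0j), (0.1+1j), (0.1-1j), (-0.97+0.27j), (-0.97-0.27j)]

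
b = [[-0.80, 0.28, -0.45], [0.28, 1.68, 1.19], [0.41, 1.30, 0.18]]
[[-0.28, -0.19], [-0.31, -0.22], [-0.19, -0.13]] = b @ [[0.27, 0.18], [-0.23, -0.16], [0.00, 0.00]]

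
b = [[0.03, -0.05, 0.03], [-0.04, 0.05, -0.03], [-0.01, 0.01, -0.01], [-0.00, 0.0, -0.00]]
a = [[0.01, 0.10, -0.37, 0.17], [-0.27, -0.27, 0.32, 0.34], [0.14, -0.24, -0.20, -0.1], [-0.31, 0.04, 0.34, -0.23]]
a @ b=[[-0.00,  0.00,  0.0],[-0.0,  0.0,  -0.0],[0.02,  -0.02,  0.01],[-0.01,  0.02,  -0.01]]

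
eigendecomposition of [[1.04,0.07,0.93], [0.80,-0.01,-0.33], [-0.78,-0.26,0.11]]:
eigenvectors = [[-0.60+0.00j, (-0.6-0j), -0.21+0.00j], [(-0.25+0.5j), -0.25-0.50j, 0.95+0.00j], [0.24-0.52j, (0.24+0.52j), (0.22+0j)]]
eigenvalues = [(0.7+0.75j), (0.7-0.75j), (-0.26+0j)]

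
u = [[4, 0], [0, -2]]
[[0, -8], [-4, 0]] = u @ [[0, -2], [2, 0]]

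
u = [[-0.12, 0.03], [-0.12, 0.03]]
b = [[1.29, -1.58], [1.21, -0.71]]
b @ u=[[0.03,-0.01], [-0.06,0.02]]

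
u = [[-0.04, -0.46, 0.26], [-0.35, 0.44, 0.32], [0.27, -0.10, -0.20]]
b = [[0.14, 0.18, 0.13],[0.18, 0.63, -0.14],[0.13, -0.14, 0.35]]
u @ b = [[-0.05, -0.33, 0.15], [0.07, 0.17, 0.00], [-0.01, 0.01, -0.02]]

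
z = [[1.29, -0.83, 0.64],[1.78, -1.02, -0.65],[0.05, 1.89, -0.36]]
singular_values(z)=[2.81, 1.59, 0.84]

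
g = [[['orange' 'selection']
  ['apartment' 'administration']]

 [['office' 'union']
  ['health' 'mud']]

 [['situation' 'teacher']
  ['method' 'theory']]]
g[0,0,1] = 'selection'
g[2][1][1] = 'theory'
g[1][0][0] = 'office'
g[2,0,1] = 'teacher'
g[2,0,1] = 'teacher'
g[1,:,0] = ['office', 'health']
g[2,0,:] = ['situation', 'teacher']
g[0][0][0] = 'orange'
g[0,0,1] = 'selection'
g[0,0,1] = 'selection'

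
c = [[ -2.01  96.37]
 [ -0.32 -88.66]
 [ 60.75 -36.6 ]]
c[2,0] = 60.75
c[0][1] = 96.37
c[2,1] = -36.6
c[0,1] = 96.37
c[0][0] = -2.01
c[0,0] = -2.01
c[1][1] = -88.66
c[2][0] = 60.75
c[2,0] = 60.75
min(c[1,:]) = -88.66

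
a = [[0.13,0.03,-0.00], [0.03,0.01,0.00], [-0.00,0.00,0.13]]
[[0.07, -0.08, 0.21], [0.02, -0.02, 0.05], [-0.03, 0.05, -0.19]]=a@[[0.49, -0.56, 1.48], [0.19, -0.24, 0.71], [-0.25, 0.39, -1.48]]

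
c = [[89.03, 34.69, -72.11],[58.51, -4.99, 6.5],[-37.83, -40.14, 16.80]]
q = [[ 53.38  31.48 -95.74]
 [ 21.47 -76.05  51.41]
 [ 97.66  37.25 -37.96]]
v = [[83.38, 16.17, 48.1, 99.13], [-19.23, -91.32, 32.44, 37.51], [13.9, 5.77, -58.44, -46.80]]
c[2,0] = -37.83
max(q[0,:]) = 53.38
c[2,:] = [-37.83, -40.14, 16.8]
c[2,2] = 16.8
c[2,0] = -37.83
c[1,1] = -4.99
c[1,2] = 6.5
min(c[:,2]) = -72.11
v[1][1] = -91.32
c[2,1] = -40.14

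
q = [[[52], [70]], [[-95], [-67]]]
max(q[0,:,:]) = 70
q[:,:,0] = [[52, 70], [-95, -67]]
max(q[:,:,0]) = 70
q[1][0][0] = -95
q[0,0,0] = 52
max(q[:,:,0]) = 70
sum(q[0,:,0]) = 122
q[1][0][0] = -95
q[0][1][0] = 70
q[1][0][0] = -95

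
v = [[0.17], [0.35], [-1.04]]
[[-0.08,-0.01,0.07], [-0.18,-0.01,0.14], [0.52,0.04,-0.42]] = v@[[-0.5, -0.04, 0.4]]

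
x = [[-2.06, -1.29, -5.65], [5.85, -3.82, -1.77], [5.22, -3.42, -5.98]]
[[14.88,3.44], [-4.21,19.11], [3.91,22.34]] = x @ [[-1.86, 2.25], [-0.94, -1.00], [-1.74, -1.20]]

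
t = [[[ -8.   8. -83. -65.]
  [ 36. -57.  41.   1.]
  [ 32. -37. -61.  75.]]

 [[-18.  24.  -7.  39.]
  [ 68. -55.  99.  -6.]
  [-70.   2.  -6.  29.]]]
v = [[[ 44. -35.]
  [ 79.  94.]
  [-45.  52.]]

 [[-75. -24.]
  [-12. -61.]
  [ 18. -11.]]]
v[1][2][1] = -11.0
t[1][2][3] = 29.0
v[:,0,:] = [[44.0, -35.0], [-75.0, -24.0]]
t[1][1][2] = 99.0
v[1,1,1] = -61.0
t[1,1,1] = -55.0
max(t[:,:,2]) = 99.0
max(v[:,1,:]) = 94.0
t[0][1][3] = 1.0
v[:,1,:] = [[79.0, 94.0], [-12.0, -61.0]]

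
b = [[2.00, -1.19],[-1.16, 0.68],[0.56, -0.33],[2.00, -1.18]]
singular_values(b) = [3.61, 0.01]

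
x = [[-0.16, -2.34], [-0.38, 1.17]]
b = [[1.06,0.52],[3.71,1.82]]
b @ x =[[-0.37, -1.87], [-1.29, -6.55]]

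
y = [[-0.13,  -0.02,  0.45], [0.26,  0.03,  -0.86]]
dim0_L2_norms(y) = [0.29, 0.04, 0.97]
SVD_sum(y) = [[-0.13, -0.02, 0.45], [0.26, 0.03, -0.86]] + [[0.00, -0.00, 0.00], [0.0, -0.00, 0.00]]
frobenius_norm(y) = 1.01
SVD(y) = [[-0.46, 0.89], [0.89, 0.46]] @ diag([1.0138336795239642, 0.00642419356026101]) @ [[0.29, 0.04, -0.96],[0.77, -0.60, 0.21]]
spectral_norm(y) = 1.01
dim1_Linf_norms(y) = [0.45, 0.86]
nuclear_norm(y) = 1.02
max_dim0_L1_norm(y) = 1.31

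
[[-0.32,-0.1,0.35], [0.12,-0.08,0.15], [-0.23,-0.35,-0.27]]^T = [[-0.32, 0.12, -0.23], [-0.1, -0.08, -0.35], [0.35, 0.15, -0.27]]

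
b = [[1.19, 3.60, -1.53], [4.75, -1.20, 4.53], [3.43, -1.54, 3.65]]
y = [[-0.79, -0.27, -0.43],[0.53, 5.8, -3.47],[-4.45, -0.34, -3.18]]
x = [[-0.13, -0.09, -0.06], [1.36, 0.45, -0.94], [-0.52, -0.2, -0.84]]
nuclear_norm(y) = 12.30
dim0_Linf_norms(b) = [4.75, 3.6, 4.53]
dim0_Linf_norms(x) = [1.36, 0.45, 0.94]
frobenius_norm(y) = 8.77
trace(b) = 3.64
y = x @ b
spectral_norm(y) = 6.96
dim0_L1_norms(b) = [9.37, 6.34, 9.71]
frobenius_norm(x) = 2.00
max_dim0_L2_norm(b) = 6.02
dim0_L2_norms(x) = [1.46, 0.5, 1.26]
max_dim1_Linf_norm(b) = 4.75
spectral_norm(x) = 1.72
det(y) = -0.14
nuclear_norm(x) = 2.77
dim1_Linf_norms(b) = [3.6, 4.75, 3.65]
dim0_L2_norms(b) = [5.98, 4.1, 6.02]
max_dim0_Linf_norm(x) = 1.36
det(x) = -0.07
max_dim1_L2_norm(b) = 6.67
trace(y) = 1.83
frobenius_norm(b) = 9.42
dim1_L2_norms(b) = [4.09, 6.67, 5.24]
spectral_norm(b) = 8.55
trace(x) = -0.52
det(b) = 1.51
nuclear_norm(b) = 12.55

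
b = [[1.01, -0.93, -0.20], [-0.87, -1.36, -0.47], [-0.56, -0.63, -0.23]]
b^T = [[1.01, -0.87, -0.56], [-0.93, -1.36, -0.63], [-0.20, -0.47, -0.23]]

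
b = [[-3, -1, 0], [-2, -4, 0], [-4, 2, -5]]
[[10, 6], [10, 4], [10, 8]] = b @ [[-3, -2], [-1, 0], [0, 0]]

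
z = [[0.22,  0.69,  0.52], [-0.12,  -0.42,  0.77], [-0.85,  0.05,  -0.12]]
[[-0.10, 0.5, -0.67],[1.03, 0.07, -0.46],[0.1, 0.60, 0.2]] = z @[[-0.29, -0.71, -0.14], [-0.73, 0.68, -0.32], [0.89, 0.35, -0.8]]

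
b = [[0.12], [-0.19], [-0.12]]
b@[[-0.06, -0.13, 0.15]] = [[-0.01, -0.02, 0.02], [0.01, 0.02, -0.03], [0.01, 0.02, -0.02]]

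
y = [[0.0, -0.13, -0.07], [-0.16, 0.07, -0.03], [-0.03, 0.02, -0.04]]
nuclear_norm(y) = 0.36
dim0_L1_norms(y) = [0.19, 0.22, 0.14]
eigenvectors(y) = [[0.60, -0.75, -0.47], [-0.78, -0.65, -0.51], [-0.15, -0.12, 0.72]]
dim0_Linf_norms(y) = [0.16, 0.13, 0.07]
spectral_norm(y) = 0.19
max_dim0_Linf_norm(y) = 0.16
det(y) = 0.00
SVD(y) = [[-0.42,-0.90,-0.09], [0.89,-0.39,-0.26], [0.19,-0.19,0.96]] @ diag([0.19068265858104058, 0.1371992743296268, 0.030273467589460284]) @ [[-0.77, 0.63, -0.02], [0.50, 0.63, 0.6], [0.4, 0.45, -0.8]]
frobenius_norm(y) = 0.24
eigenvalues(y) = [0.19, -0.12, -0.03]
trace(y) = 0.03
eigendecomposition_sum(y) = [[0.07, -0.08, -0.01], [-0.10, 0.11, 0.02], [-0.02, 0.02, 0.00]] + [[-0.07, -0.04, -0.08],[-0.06, -0.04, -0.07],[-0.01, -0.01, -0.01]] + [[0.0, -0.00, 0.02], [0.00, -0.00, 0.02], [-0.00, 0.01, -0.03]]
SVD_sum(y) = [[0.06, -0.05, 0.00],[-0.13, 0.11, -0.00],[-0.03, 0.02, -0.00]] + [[-0.06, -0.08, -0.07], [-0.03, -0.03, -0.03], [-0.01, -0.02, -0.02]] + [[-0.0, -0.0, 0.0], [-0.0, -0.0, 0.01], [0.01, 0.01, -0.02]]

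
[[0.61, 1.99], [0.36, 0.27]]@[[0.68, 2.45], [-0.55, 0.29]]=[[-0.68, 2.07], [0.1, 0.96]]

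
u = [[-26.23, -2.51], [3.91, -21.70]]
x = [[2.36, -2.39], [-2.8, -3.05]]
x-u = [[28.59,  0.12], [-6.71,  18.65]]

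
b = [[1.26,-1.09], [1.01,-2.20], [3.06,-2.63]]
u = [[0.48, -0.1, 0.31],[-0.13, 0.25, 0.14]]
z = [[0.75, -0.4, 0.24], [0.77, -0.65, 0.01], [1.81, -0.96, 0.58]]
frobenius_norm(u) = 0.66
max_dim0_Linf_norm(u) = 0.48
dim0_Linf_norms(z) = [1.81, 0.96, 0.58]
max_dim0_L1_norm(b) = 5.92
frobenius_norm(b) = 4.99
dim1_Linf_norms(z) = [0.75, 0.77, 1.81]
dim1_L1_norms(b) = [2.35, 3.21, 5.69]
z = b @ u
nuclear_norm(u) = 0.89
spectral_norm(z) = 2.50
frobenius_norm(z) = 2.52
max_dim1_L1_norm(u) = 0.89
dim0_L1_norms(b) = [5.33, 5.92]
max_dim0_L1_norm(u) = 0.61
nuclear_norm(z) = 2.81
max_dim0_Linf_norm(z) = 1.81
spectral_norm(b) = 4.91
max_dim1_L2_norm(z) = 2.13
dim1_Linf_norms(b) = [1.26, 2.2, 3.06]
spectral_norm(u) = 0.59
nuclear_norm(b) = 5.81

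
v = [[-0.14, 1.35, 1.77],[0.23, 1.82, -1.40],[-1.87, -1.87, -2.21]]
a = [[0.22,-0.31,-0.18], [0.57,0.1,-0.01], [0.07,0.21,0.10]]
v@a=[[0.86,  0.55,  0.19], [0.99,  -0.18,  -0.2], [-1.63,  -0.07,  0.13]]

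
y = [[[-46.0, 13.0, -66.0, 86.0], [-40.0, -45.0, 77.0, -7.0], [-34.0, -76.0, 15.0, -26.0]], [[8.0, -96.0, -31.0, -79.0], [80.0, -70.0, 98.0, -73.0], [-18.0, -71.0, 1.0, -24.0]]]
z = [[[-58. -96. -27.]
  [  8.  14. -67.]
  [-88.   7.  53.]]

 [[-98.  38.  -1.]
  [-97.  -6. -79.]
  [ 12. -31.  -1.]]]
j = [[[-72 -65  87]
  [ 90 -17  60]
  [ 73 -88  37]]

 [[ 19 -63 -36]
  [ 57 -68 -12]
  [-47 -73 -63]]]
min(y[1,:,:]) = -96.0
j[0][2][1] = -88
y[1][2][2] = 1.0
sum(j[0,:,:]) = 105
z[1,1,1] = -6.0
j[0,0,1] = -65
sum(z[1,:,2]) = -81.0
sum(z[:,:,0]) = -321.0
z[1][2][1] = -31.0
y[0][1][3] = -7.0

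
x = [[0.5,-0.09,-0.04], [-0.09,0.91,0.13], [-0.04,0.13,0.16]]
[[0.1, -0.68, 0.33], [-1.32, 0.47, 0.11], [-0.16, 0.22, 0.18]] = x @ [[-0.06, -1.24, 0.77], [-1.48, 0.27, 0.01], [0.17, 0.85, 1.30]]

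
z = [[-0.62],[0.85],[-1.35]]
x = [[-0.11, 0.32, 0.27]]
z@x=[[0.07,-0.2,-0.17], [-0.09,0.27,0.23], [0.15,-0.43,-0.36]]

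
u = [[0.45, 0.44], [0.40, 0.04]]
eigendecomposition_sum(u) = [[0.51, 0.34], [0.30, 0.2]] + [[-0.06,0.10], [0.1,-0.16]]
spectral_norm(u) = 0.71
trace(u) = 0.49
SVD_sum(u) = [[0.51, 0.35], [0.29, 0.20]] + [[-0.06, 0.09], [0.11, -0.16]]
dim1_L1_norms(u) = [0.89, 0.44]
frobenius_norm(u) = 0.75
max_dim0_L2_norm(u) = 0.6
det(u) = -0.16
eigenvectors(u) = [[0.86, -0.55],[0.51, 0.84]]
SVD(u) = [[-0.87,-0.49], [-0.49,0.87]] @ diag([0.7131745756529397, 0.2215446335216657]) @ [[-0.83, -0.56], [0.56, -0.83]]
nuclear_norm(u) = 0.93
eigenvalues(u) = [0.71, -0.22]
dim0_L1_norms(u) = [0.85, 0.48]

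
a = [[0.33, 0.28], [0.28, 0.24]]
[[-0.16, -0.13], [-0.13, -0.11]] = a @ [[-0.11, -0.68],[-0.43, 0.35]]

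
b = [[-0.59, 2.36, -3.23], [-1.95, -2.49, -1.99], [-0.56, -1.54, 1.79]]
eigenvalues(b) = [(-1.82+0.98j), (-1.82-0.98j), (2.36+0j)]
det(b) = 10.11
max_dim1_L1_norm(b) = 6.43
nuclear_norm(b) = 9.00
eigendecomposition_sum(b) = [[(-0.28+1.71j), (0.78+0.7j), -0.31+1.83j], [(-0.98-1.82j), -1.24-0.10j, -1.02-1.95j], [(-0.3-0.59j), (-0.4-0.04j), -0.31-0.63j]] + [[-0.28-1.71j, 0.78-0.70j, -0.31-1.83j], [(-0.98+1.82j), -1.24+0.10j, (-1.02+1.95j)], [(-0.3+0.59j), -0.40+0.04j, (-0.31+0.63j)]] + [[(-0.04+0j), (0.81-0j), (-2.6+0j)], [0.00-0.00j, -0.02+0.00j, (0.06-0j)], [0.04-0.00j, -0.75+0.00j, 2.41-0.00j]]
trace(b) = -1.29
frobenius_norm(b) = 6.02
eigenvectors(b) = [[-0.50-0.38j,-0.50+0.38j,-0.73+0.00j], [(0.74+0j),0.74-0.00j,(0.02+0j)], [0.24+0.01j,0.24-0.01j,0.68+0.00j]]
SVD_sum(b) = [[-0.38, 2.20, -3.36],[-0.05, 0.26, -0.41],[0.22, -1.24, 1.90]] + [[0.03, 0.05, 0.03], [-1.98, -2.72, -1.55], [-0.36, -0.50, -0.28]] + [[-0.24, 0.12, 0.1],[0.07, -0.03, -0.03],[-0.41, 0.2, 0.18]]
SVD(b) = [[-0.87, -0.02, -0.5], [-0.1, 0.98, 0.15], [0.49, 0.18, -0.85]] @ diag([4.656898061532554, 3.7661166156789876, 0.576425261071211]) @ [[0.09, -0.54, 0.83], [-0.53, -0.73, -0.42], [0.84, -0.4, -0.36]]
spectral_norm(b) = 4.66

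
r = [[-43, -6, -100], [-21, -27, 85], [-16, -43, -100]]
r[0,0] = -43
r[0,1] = -6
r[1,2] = 85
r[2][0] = -16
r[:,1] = [-6, -27, -43]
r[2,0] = -16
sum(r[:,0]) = -80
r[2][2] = -100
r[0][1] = -6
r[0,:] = [-43, -6, -100]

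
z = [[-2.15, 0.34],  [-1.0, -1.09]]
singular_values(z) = [2.38, 1.13]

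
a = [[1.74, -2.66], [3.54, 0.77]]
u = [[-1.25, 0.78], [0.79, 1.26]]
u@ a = [[0.59, 3.93], [5.84, -1.13]]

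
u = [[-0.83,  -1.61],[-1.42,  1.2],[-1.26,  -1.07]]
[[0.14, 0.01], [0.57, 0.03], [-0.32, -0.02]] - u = [[0.97, 1.62],[1.99, -1.17],[0.94, 1.05]]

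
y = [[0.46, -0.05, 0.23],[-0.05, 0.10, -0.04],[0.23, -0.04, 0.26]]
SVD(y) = [[-0.83,-0.55,-0.07], [0.12,-0.30,0.95], [-0.55,0.78,0.32]] @ diag([0.6186349246337182, 0.11109606817956443, 0.09026900718671761]) @ [[-0.83, 0.12, -0.55],  [-0.55, -0.30, 0.78],  [-0.07, 0.95, 0.32]]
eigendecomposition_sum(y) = [[0.43, -0.06, 0.28], [-0.06, 0.01, -0.04], [0.28, -0.04, 0.18]] + [[0.03, 0.02, -0.05], [0.02, 0.01, -0.03], [-0.05, -0.03, 0.07]] + [[0.0, -0.01, -0.00], [-0.01, 0.08, 0.03], [-0.00, 0.03, 0.01]]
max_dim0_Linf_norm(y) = 0.46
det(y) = 0.01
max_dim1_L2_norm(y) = 0.52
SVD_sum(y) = [[0.43, -0.06, 0.28], [-0.06, 0.01, -0.04], [0.28, -0.04, 0.18]] + [[0.03, 0.02, -0.05],[0.02, 0.01, -0.03],[-0.05, -0.03, 0.07]] + [[0.00,  -0.01,  -0.00],[-0.01,  0.08,  0.03],[-0.00,  0.03,  0.01]]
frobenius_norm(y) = 0.63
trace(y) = 0.82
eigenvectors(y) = [[0.83, -0.55, -0.07], [-0.12, -0.3, 0.95], [0.55, 0.78, 0.32]]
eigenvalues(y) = [0.62, 0.11, 0.09]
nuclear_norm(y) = 0.82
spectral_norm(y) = 0.62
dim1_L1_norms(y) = [0.74, 0.19, 0.53]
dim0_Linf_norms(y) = [0.46, 0.1, 0.26]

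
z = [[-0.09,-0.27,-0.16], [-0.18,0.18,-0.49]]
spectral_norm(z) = 0.56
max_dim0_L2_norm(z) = 0.52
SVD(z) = [[0.22,0.98], [0.98,-0.22]] @ diag([0.5612940972264758, 0.31056229072235336]) @ [[-0.35,0.21,-0.91], [-0.16,-0.97,-0.16]]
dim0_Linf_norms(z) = [0.18, 0.27, 0.49]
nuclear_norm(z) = 0.87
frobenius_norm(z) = 0.64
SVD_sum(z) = [[-0.04,0.03,-0.11], [-0.19,0.11,-0.50]] + [[-0.05, -0.3, -0.05], [0.01, 0.07, 0.01]]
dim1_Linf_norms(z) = [0.27, 0.49]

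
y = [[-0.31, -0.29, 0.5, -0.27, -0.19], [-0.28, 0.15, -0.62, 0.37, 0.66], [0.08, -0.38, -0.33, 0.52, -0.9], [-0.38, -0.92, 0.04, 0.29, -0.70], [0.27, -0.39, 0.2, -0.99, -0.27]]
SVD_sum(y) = [[-0.02, -0.27, 0.08, -0.02, -0.34], [0.04, 0.44, -0.13, 0.04, 0.55], [-0.04, -0.51, 0.15, -0.04, -0.64], [-0.06, -0.68, 0.21, -0.05, -0.85], [-0.03, -0.32, 0.10, -0.03, -0.40]] + [[0.07, 0.02, 0.17, -0.31, 0.04], [-0.12, -0.03, -0.27, 0.49, -0.07], [-0.14, -0.04, -0.33, 0.60, -0.08], [-0.09, -0.02, -0.20, 0.37, -0.05], [0.19, 0.05, 0.44, -0.8, 0.11]] + [[-0.31,-0.16,0.12,0.01,0.18], [-0.19,-0.10,0.08,0.01,0.11], [0.30,0.15,-0.12,-0.01,-0.17], [-0.27,-0.14,0.11,0.01,0.16], [0.1,0.05,-0.04,-0.00,-0.06]] + [[-0.01, 0.09, 0.14, 0.08, -0.04], [0.02, -0.18, -0.29, -0.15, 0.08], [0.0, -0.02, -0.02, -0.01, 0.01], [0.0, -0.05, -0.09, -0.05, 0.02], [0.02, -0.18, -0.29, -0.15, 0.08]] + [[-0.04, 0.04, -0.02, -0.02, -0.03], [-0.02, 0.02, -0.01, -0.01, -0.01], [-0.03, 0.03, -0.01, -0.02, -0.02], [0.03, -0.02, 0.01, 0.02, 0.02], [-0.01, 0.01, -0.00, -0.0, -0.00]]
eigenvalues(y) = [(1.02+0j), (-0.19+0.6j), (-0.19-0.6j), (-0.37+0j), (-0.73+0j)]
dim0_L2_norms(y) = [0.63, 1.12, 0.89, 1.24, 1.36]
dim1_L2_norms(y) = [0.73, 1.03, 1.16, 1.25, 1.15]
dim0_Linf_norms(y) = [0.38, 0.92, 0.62, 0.99, 0.9]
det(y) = 0.11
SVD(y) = [[-0.26, -0.25, -0.56, -0.32, -0.67], [0.42, 0.41, -0.35, 0.65, -0.34], [-0.49, 0.49, 0.54, 0.06, -0.48], [-0.65, 0.3, -0.49, 0.20, 0.45], [-0.3, -0.66, 0.18, 0.66, -0.10]] @ diag([1.7039507080138523, 1.4256101809972344, 0.7308796167161423, 0.5834443449124255, 0.10580774430399509]) @ [[0.05,0.61,-0.19,0.05,0.77], [-0.20,-0.05,-0.46,0.85,-0.11], [0.75,0.39,-0.3,-0.02,-0.44], [0.04,-0.46,-0.76,-0.40,0.21], [0.62,-0.51,0.28,0.33,0.41]]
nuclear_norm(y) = 4.55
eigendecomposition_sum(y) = [[-0.06+0.00j, (-0.11+0j), 0.01+0.00j, (0.18-0j), (-0.15+0j)], [(0.12-0j), (0.21+0j), (-0.02-0j), (-0.36+0j), (0.3-0j)], [-0.17+0.00j, (-0.31+0j), 0.03+0.00j, (0.52-0j), (-0.44+0j)], [-0.20+0.00j, (-0.37+0j), 0.04+0.00j, (0.62-0j), (-0.52+0j)], [0.08-0.00j, (0.15+0j), (-0.01-0j), -0.25+0.00j, (0.21-0j)]] + [[(0.2-0.1j), 0.01-0.26j, (0.21-0.05j), -0.27-0.07j, -0.11+0.03j], [(-0.34+0.09j), -0.12+0.40j, (-0.33-0j), (0.38+0.2j), 0.18-0.01j], [(0.09+0.09j), (0.14-0.04j), (0.06+0.1j), (-0.01-0.16j), (-0.04-0.05j)], [(0.06-0.17j), (-0.14-0.16j), 0.09-0.14j, -0.19+0.11j, (-0.05+0.08j)], [(0.23-0.22j), -0.08-0.38j, 0.27-0.14j, (-0.4+0j), (-0.14+0.09j)]] + [[(0.2+0.1j),(0.01+0.26j),0.21+0.05j,-0.27+0.07j,(-0.11-0.03j)], [(-0.34-0.09j),-0.12-0.40j,(-0.33+0j),0.38-0.20j,(0.18+0.01j)], [(0.09-0.09j),0.14+0.04j,0.06-0.10j,-0.01+0.16j,-0.04+0.05j], [0.06+0.17j,(-0.14+0.16j),(0.09+0.14j),-0.19-0.11j,(-0.05-0.08j)], [(0.23+0.22j),-0.08+0.38j,(0.27+0.14j),-0.40-0.00j,-0.14-0.09j]] + [[(-0.52+0j), (-0.48+0j), -0.33+0.00j, (0.09+0j), (-0.15+0j)], [(0.25-0j), 0.23-0.00j, 0.16-0.00j, (-0.04-0j), (0.07-0j)], [(-0.07+0j), (-0.06+0j), -0.04+0.00j, (0.01+0j), -0.02+0.00j], [(-0.28+0j), (-0.27+0j), -0.18+0.00j, 0.05+0.00j, (-0.08+0j)], [(-0.32+0j), -0.30+0.00j, -0.21+0.00j, 0.06+0.00j, -0.09+0.00j]] + [[(-0.12-0j), (0.27-0j), 0.41-0.00j, -0.01+0.00j, (0.34+0j)], [0.03+0.00j, -0.06+0.00j, -0.09+0.00j, -0j, -0.08-0.00j], [(0.13+0j), (-0.3+0j), (-0.44+0j), 0.01-0.00j, -0.37-0.00j], [(-0-0j), -0j, 0.00-0.00j, -0.00+0.00j, 0j], [(0.04+0j), (-0.08+0j), -0.12+0.00j, 0.00-0.00j, (-0.1-0j)]]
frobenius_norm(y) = 2.41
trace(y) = -0.47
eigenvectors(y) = [[-0.19+0.00j, 0.38-0.09j, (0.38+0.09j), -0.72+0.00j, (-0.66+0j)], [0.38+0.00j, -0.62+0.00j, (-0.62-0j), 0.34+0.00j, 0.15+0.00j], [-0.55+0.00j, (0.12+0.19j), (0.12-0.19j), -0.09+0.00j, (0.71+0j)], [(-0.66+0j), (0.17-0.27j), (0.17+0.27j), -0.40+0.00j, -0.01+0.00j], [(0.27+0j), 0.50-0.27j, (0.5+0.27j), (-0.44+0j), 0.19+0.00j]]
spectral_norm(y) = 1.70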